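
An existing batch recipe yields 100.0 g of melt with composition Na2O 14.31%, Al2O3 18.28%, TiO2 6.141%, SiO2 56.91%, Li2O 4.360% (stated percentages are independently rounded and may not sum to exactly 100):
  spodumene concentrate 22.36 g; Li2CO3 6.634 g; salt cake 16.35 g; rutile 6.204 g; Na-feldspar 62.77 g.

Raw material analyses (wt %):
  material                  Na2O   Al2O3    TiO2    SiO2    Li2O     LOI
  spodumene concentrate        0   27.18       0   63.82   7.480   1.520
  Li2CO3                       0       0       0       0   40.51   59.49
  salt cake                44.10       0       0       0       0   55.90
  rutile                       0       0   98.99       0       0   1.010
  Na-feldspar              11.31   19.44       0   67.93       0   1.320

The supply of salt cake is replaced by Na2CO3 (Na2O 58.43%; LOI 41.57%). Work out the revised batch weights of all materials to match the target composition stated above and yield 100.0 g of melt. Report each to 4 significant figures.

Revised batch per 100.0 g melt:
  spodumene concentrate: 22.36 g
  Li2CO3: 6.634 g
  Na2CO3: 12.34 g
  rutile: 6.204 g
  Na-feldspar: 62.77 g
Total batch = 110.3 g; LOI loss = 10.31 g

Each numeric step runs at full precision end to end; in-progress results appear with 4-significant-digit rounding at each printed step; each reported figure sees exactly one rounding. Derived quantities (yield, ignition loss, the totals, five oxide percentages, net glass mass) are computed in full precision from the weighed amounts at 100.0 g of glass as quoted within question or answer.
Oxide mass targets, per 100.0 g melt:
  Na2O: 14.31% × 100.0 = 14.31 g
  Al2O3: 18.28% × 100.0 = 18.28 g
  TiO2: 6.141% × 100.0 = 6.141 g
  SiO2: 56.91% × 100.0 = 56.91 g
  Li2O: 4.360% × 100.0 = 4.360 g
Per-oxide balance check applying the batch weights above, on the stated basis (oxide sums agree with the targets modulo rounding of the values):
  Na2O: 12.34·0.5843 + 62.77·0.1131 = 14.31 g (target 14.31 g)
  Al2O3: 22.36·0.2718 + 62.77·0.1944 = 18.28 g (target 18.28 g)
  TiO2: 6.204·0.9899 = 6.141 g (target 6.141 g)
  SiO2: 22.36·0.6382 + 62.77·0.6793 = 56.91 g (target 56.91 g)
  Li2O: 22.36·0.07480 + 6.634·0.4051 = 4.360 g (target 4.360 g)
Glass-mass closure: Σ batch − LOI loss = 100.0 g (targets for the oxides total 100.0 g; versus the stated basis of 100.0 g — any gap is answer rounding).
Total batch = Σ batch = 110.3 g; ignition loss, Σ(batch × LOI) = 10.31 g; glass ÷ batch gives a yield of 90.66%.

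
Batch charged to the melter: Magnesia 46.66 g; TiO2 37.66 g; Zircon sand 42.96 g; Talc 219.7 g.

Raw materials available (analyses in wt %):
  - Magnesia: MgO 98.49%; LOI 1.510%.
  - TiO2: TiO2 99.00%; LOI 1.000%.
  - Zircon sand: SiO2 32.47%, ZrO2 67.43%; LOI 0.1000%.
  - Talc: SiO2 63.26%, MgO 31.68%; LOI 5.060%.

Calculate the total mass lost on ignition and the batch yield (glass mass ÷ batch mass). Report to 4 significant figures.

The working math maintains exact precision through every step. Values along the way are shown (rounded to four significant figures) when written out. Each reported value receives exactly one rounding. The derived quantities, including the four compositions, net glass mass, ignition loss, totals, the yield, are re-derived starting from the weights for 334.7 g of glass in full float precision as written in the problem or the answer.
Per-material ignition loss:
  Magnesia: 46.66 × 0.01510 = 0.7046 g
  TiO2: 37.66 × 0.01000 = 0.3766 g
  Zircon sand: 42.96 × 0.001000 = 0.04296 g
  Talc: 219.7 × 0.05060 = 11.12 g
Total LOI = 12.24 g
Glass = batch − LOI = 347.0 − 12.24 = 334.7 g

LOI loss = 12.24 g; glass = 334.7 g; yield = 96.47%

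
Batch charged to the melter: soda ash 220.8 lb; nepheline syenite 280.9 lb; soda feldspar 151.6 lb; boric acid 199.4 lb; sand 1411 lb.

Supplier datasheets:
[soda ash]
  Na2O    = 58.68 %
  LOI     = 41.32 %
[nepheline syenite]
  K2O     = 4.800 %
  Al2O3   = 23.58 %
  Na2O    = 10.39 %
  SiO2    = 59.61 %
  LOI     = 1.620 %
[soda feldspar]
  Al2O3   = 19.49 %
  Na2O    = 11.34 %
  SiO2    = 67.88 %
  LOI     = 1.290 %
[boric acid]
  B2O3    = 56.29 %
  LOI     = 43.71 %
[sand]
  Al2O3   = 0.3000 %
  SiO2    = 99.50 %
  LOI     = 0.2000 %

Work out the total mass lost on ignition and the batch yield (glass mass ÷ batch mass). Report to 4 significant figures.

The intermediate values are rounded to 4 significant figures when quoted — the working math maintains full precision from start to finish — each reported result includes exactly one rounding. Derived quantities (the totals, LOI, the yield, net glass mass, five oxide percentages) are rebuilt in full precision from the batch weights per 2076 lb of glass, as quoted within either problem or answer.
LOI of each material in turn:
  soda ash: 220.8 × 0.4132 = 91.23 lb
  nepheline syenite: 280.9 × 0.01620 = 4.551 lb
  soda feldspar: 151.6 × 0.01290 = 1.956 lb
  boric acid: 199.4 × 0.4371 = 87.16 lb
  sand: 1411 × 0.002000 = 2.822 lb
Total LOI = 187.7 lb
Glass = batch − LOI = 2264 − 187.7 = 2076 lb

LOI loss = 187.7 lb; glass = 2076 lb; yield = 91.71%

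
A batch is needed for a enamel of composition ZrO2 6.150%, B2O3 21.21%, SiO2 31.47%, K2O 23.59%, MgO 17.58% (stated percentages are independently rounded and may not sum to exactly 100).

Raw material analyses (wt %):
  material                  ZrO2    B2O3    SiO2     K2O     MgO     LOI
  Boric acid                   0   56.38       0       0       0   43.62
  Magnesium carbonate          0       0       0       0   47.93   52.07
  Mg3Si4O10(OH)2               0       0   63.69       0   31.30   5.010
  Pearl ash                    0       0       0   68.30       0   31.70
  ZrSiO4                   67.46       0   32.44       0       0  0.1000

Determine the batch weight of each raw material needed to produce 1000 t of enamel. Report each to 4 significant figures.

In-progress results are displayed rounded to four significant digits within the worked lines; all arithmetic carries full precision at each step — every reported result takes exactly one rounding; all derived quantities are computed at full float precision (glass mass, yield, the totals, five oxide percentages, ignition loss) from the batch weights for 1000 t of glass as they appear in the problem or the answer.
Oxide-by-oxide targets in 1000 t enamel:
  ZrO2: 6.150% × 1000 = 61.50 t
  B2O3: 21.21% × 1000 = 212.1 t
  SiO2: 31.47% × 1000 = 314.7 t
  K2O: 23.59% × 1000 = 235.9 t
  MgO: 17.58% × 1000 = 175.8 t
Mass-balance tally per oxide given the weights on record, per the basis as stated (each sum matches its target mass inside rounding margins):
  ZrO2: 91.17·0.6746 = 61.50 t (target 61.50 t)
  B2O3: 376.2·0.5638 = 212.1 t (target 212.1 t)
  SiO2: 447.7·0.6369 + 91.17·0.3244 = 314.7 t (target 314.7 t)
  K2O: 345.4·0.6830 = 235.9 t (target 235.9 t)
  MgO: 74.44·0.4793 + 447.7·0.3130 = 175.8 t (target 175.8 t)
Glass-mass bookkeeping: whole batch net of LOI = 1000 t (summing oxide targets gives 1000 t; with the basis standing at 1000 t — a pure rounding effect).
Summing the batch: Σ batch = 1335 t; LOI removed, Σ of batch·LOI: 334.9 t; glass ÷ batch gives a yield of 74.91%.

Batch per 1000 t enamel:
  Boric acid: 376.2 t
  Magnesium carbonate: 74.44 t
  Mg3Si4O10(OH)2: 447.7 t
  Pearl ash: 345.4 t
  ZrSiO4: 91.17 t
Total batch = 1335 t; LOI loss = 334.9 t; yield = 74.91%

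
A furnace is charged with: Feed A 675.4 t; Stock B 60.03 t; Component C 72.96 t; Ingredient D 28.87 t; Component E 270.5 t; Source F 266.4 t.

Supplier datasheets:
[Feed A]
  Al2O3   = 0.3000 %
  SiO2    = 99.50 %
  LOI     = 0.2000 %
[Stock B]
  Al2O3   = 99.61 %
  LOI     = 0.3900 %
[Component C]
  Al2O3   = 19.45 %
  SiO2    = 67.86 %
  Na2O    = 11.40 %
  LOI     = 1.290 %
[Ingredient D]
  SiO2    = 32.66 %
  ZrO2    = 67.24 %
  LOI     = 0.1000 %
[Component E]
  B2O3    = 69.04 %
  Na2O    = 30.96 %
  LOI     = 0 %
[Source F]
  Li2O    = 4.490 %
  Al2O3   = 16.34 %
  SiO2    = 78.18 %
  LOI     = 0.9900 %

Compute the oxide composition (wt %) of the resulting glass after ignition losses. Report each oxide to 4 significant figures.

Every computation carries exact precision from first step to last. Intermediates are shown, rounded to four significant figures, in the printout; a single rounding finalizes every reported result — derived quantities are re-derived starting from the weights at 1369 t of glass at full float precision (the totals, ignition loss, the six compositions, yield, net glass mass) as written in the question or the answer.
Per-oxide mass from batch:
  Li2O: 266.4·0.04490 = 11.96 t
  Al2O3: 675.4·0.003000 + 60.03·0.9961 + 72.96·0.1945 + 266.4·0.1634 = 119.5 t
  SiO2: 675.4·0.9950 + 72.96·0.6786 + 28.87·0.3266 + 266.4·0.7818 = 939.2 t
  ZrO2: 28.87·0.6724 = 19.41 t
  B2O3: 270.5·0.6904 = 186.8 t
  Na2O: 72.96·0.1140 + 270.5·0.3096 = 92.06 t
LOI: 675.4·0.002000 + 60.03·0.003900 + 72.96·0.01290 + 28.87·0.001000 + 266.4·0.009900 = 5.192 t
Net of LOI, the glass mass = 1374 − 5.192 = 1369 t (matching Σ of the oxides)
wt % = oxide mass / glass mass × 100

Glass mass = 1369 t (batch 1374 − LOI 5.192).
Composition: Li2O 0.8738%, Al2O3 8.732%, SiO2 68.61%, ZrO2 1.418%, B2O3 13.64%, Na2O 6.725%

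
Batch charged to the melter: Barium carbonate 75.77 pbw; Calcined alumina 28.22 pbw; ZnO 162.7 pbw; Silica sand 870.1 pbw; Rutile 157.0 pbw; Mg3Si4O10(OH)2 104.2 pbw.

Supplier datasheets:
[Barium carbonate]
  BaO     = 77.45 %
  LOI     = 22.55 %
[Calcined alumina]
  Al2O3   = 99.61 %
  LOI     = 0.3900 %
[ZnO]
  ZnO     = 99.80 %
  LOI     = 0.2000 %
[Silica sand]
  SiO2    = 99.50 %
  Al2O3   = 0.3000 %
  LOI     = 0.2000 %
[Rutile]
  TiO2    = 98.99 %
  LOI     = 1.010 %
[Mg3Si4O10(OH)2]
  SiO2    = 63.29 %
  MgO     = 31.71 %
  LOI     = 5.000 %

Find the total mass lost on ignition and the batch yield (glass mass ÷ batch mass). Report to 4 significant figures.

LOI loss = 26.06 pbw; glass = 1372 pbw; yield = 98.14%

Mid-chain values are displayed, with 4-significant-figure rounding, at each printed step — the working math runs at full float precision through every step; each reported figure receives exactly one rounding; derived quantities (ignition loss, six oxide percentages, the totals, yield, net glass mass) are re-derived starting from the weights for 1372 pbw of glass at full precision as written in either problem or answer.
Ignition loss by material:
  Barium carbonate: 75.77 × 0.2255 = 17.09 pbw
  Calcined alumina: 28.22 × 0.003900 = 0.1101 pbw
  ZnO: 162.7 × 0.002000 = 0.3254 pbw
  Silica sand: 870.1 × 0.002000 = 1.740 pbw
  Rutile: 157.0 × 0.01010 = 1.586 pbw
  Mg3Si4O10(OH)2: 104.2 × 0.05000 = 5.210 pbw
Total LOI = 26.06 pbw
Glass = batch − LOI = 1398 − 26.06 = 1372 pbw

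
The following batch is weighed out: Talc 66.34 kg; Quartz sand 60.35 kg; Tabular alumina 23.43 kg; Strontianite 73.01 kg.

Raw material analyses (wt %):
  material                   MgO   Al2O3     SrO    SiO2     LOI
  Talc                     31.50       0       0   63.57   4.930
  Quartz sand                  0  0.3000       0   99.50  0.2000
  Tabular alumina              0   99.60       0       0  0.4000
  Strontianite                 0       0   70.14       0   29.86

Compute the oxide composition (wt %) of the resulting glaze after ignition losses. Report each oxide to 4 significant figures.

Glass mass = 197.8 kg (batch 223.1 − LOI 25.29).
Composition: MgO 10.56%, Al2O3 11.89%, SrO 25.88%, SiO2 51.67%

Mid-chain values appear rounded to 4 significant figures in the printout — all arithmetic maintains full precision from start to finish; every reported value is rounded only once. All derived quantities, which include the totals, the yield, net glass mass, four oxide percentages, LOI, are carried in full float precision, as set out in the question or the answer, starting from the weights per 197.8 kg of glass.
What the batch supplies per oxide:
  MgO: 66.34·0.3150 = 20.90 kg
  Al2O3: 60.35·0.003000 + 23.43·0.9960 = 23.52 kg
  SrO: 73.01·0.7014 = 51.21 kg
  SiO2: 66.34·0.6357 + 60.35·0.9950 = 102.2 kg
LOI: 66.34·0.04930 + 60.35·0.002000 + 23.43·0.004000 + 73.01·0.2986 = 25.29 kg
Resulting glass, batch − LOI: 223.1 − 25.29 = 197.8 kg (equal to the oxide-mass sum)
wt % = 100 × oxide mass / glass mass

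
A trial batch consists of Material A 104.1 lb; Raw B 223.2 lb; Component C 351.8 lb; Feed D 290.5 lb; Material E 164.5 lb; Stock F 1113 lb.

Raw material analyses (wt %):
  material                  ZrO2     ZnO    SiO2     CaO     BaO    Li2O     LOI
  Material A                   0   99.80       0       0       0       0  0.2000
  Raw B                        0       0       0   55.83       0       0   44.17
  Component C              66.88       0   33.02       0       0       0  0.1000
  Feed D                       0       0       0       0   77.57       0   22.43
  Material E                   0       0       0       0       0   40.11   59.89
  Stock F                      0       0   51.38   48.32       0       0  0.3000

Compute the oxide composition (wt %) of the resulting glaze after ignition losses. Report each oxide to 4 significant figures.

Glass mass = 1981 lb (batch 2247 − LOI 266.2).
Composition: ZrO2 11.88%, ZnO 5.245%, SiO2 34.73%, CaO 33.44%, BaO 11.38%, Li2O 3.331%

Rounding to 4 significant digits governs every working value as displayed. The working math runs at full precision in all steps — a single rounding produces every reported figure — derived quantities (six oxide percentages, glass mass, totals, LOI, the yield) are re-derived from the weighed amounts on 1981 lb of glass at full float precision, exactly as shown in the question or the answer.
Oxide-by-oxide delivered mass:
  ZrO2: 351.8·0.6688 = 235.3 lb
  ZnO: 104.1·0.9980 = 103.9 lb
  SiO2: 351.8·0.3302 + 1113·0.5138 = 688.0 lb
  CaO: 223.2·0.5583 + 1113·0.4832 = 662.4 lb
  BaO: 290.5·0.7757 = 225.3 lb
  Li2O: 164.5·0.4011 = 65.98 lb
LOI: 104.1·0.002000 + 223.2·0.4417 + 351.8·0.001000 + 290.5·0.2243 + 164.5·0.5989 + 1113·0.003000 = 266.2 lb
Glass = total batch minus LOI = 2247 − 266.2 = 1981 lb (consistent with Σ oxide mass)
wt %: oxide over glass, times 100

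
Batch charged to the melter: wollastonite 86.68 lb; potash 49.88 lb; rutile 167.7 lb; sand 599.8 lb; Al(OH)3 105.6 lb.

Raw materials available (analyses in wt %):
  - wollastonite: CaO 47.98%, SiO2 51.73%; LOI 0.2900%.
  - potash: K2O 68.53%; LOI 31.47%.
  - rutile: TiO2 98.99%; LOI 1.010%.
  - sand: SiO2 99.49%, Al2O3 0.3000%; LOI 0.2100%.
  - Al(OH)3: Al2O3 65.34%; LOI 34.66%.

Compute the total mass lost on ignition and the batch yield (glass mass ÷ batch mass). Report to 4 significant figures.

LOI loss = 55.50 lb; glass = 954.2 lb; yield = 94.50%

Full precision is carried throughout. Rounding to 4 significant digits governs each intermediate as shown — exactly one rounding goes into each reported result — the derived quantities are re-derived in exact precision (the totals, five oxide percentages, glass mass, LOI, yield) from the weighed amounts at 954.2 lb of glass exactly as printed in the problem or the answer.
Per-material ignition loss:
  wollastonite: 86.68 × 0.002900 = 0.2514 lb
  potash: 49.88 × 0.3147 = 15.70 lb
  rutile: 167.7 × 0.01010 = 1.694 lb
  sand: 599.8 × 0.002100 = 1.260 lb
  Al(OH)3: 105.6 × 0.3466 = 36.60 lb
Total LOI = 55.50 lb
Glass = batch − LOI = 1010 − 55.50 = 954.2 lb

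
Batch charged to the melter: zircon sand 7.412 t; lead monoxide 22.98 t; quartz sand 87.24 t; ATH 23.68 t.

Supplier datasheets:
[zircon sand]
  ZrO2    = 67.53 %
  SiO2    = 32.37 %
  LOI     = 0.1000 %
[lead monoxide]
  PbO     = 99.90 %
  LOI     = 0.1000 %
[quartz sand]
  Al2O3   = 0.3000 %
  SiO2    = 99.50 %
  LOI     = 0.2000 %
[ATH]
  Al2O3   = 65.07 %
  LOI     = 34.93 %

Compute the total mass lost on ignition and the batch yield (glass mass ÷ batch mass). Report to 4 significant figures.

LOI loss = 8.476 t; glass = 132.8 t; yield = 94.00%

Working values are displayed rounded to four significant digits in the printout — the whole derivation runs at full float precision in every operation. Each reported value is rounded a single time — all derived quantities (LOI, yield, the four compositions, net glass mass, totals) are re-derived from the weighed amounts on 132.8 t of glass at full float precision as they appear in the problem or the answer.
Ignition loss by material:
  zircon sand: 7.412 × 0.001000 = 0.007412 t
  lead monoxide: 22.98 × 0.001000 = 0.02298 t
  quartz sand: 87.24 × 0.002000 = 0.1745 t
  ATH: 23.68 × 0.3493 = 8.271 t
Total LOI = 8.476 t
Glass = batch − LOI = 141.3 − 8.476 = 132.8 t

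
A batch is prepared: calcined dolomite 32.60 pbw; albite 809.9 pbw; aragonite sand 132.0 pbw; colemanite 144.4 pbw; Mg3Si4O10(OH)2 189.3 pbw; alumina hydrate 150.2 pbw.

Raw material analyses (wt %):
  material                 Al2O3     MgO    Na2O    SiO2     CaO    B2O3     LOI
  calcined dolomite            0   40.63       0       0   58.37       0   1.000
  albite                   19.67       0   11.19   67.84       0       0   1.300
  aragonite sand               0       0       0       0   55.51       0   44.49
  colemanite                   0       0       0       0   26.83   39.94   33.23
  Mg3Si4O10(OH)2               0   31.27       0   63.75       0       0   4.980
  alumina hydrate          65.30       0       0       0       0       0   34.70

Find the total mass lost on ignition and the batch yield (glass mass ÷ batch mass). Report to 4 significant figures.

The working math carries exact precision through every step; working values are rounded to 4 significant digits when displayed. Each reported number is rounded once only — all derived quantities (LOI, totals, the six compositions, the yield, glass mass) are carried using the weight values on 1279 pbw of glass at exact precision, as written in either problem or answer.
Loss on ignition, line by line:
  calcined dolomite: 32.60 × 0.01000 = 0.3260 pbw
  albite: 809.9 × 0.01300 = 10.53 pbw
  aragonite sand: 132.0 × 0.4449 = 58.73 pbw
  colemanite: 144.4 × 0.3323 = 47.98 pbw
  Mg3Si4O10(OH)2: 189.3 × 0.04980 = 9.427 pbw
  alumina hydrate: 150.2 × 0.3470 = 52.12 pbw
Total LOI = 179.1 pbw
Glass = batch − LOI = 1458 − 179.1 = 1279 pbw

LOI loss = 179.1 pbw; glass = 1279 pbw; yield = 87.72%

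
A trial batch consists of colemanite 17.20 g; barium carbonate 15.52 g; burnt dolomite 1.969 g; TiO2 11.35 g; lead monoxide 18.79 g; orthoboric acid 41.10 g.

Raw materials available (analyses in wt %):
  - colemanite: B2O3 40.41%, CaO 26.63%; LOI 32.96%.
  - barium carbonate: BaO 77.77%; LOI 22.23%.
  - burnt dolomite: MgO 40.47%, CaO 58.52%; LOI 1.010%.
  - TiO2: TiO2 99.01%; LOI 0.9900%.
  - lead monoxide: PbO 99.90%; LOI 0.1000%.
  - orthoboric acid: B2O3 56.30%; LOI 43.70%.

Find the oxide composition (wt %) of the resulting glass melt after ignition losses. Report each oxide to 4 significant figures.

Full precision is maintained in all steps; rounding to four significant figures applies to each mid-chain value as printed. Exactly one rounding goes into every reported result; derived quantities, including glass mass, ignition loss, the totals, yield, six oxide percentages, are carried using the weight values on 78.70 g of glass in full precision as written in the question or the answer.
Delivered oxide masses:
  PbO: 18.79·0.9990 = 18.77 g
  MgO: 1.969·0.4047 = 0.7969 g
  BaO: 15.52·0.7777 = 12.07 g
  B2O3: 17.20·0.4041 + 41.10·0.5630 = 30.09 g
  TiO2: 11.35·0.9901 = 11.24 g
  CaO: 17.20·0.2663 + 1.969·0.5852 = 5.733 g
LOI: 17.20·0.3296 + 15.52·0.2223 + 1.969·0.01010 + 11.35·0.009900 + 18.79·0.001000 + 41.10·0.4370 = 27.23 g
Glass = total batch minus LOI = 105.9 − 27.23 = 78.70 g (= Σ oxide masses)
wt % = 100 × oxide mass / glass mass

Glass mass = 78.70 g (batch 105.9 − LOI 27.23).
Composition: PbO 23.85%, MgO 1.013%, BaO 15.34%, B2O3 38.23%, TiO2 14.28%, CaO 7.284%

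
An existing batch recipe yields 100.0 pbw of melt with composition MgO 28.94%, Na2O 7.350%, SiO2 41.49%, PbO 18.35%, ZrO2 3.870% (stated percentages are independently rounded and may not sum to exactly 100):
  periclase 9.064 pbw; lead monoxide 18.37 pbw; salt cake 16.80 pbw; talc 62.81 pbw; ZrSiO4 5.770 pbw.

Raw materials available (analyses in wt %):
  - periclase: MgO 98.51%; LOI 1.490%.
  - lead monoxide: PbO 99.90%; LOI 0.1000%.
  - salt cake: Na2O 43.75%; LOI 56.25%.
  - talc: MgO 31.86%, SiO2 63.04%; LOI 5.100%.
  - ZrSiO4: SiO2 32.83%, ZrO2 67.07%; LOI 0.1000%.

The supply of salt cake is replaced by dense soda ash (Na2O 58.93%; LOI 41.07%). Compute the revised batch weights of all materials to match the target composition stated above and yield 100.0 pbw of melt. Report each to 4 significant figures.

Revised batch per 100.0 pbw melt:
  periclase: 9.064 pbw
  lead monoxide: 18.37 pbw
  dense soda ash: 12.47 pbw
  talc: 62.81 pbw
  ZrSiO4: 5.770 pbw
Total batch = 108.5 pbw; LOI loss = 8.484 pbw

Working values appear with 4-significant-digit rounding within the worked lines. Each numeric step carries full precision at all times; a single rounding yields each reported number; derived quantities (five oxide percentages, the yield, glass mass, LOI, totals) are recomputed in full float precision starting from the weights at 100.0 pbw of glass, as quoted within either problem or answer.
Per-oxide target masses for 100.0 pbw melt:
  MgO: 28.94% × 100.0 = 28.94 pbw
  Na2O: 7.350% × 100.0 = 7.350 pbw
  SiO2: 41.49% × 100.0 = 41.49 pbw
  PbO: 18.35% × 100.0 = 18.35 pbw
  ZrO2: 3.870% × 100.0 = 3.870 pbw
Sums-versus-targets review on the weights just shown, under the basis named above (sum by sum, the targets are met within answer rounding):
  MgO: 9.064·0.9851 + 62.81·0.3186 = 28.94 pbw (target 28.94 pbw)
  Na2O: 12.47·0.5893 = 7.349 pbw (target 7.350 pbw)
  SiO2: 62.81·0.6304 + 5.770·0.3283 = 41.49 pbw (target 41.49 pbw)
  PbO: 18.37·0.9990 = 18.35 pbw (target 18.35 pbw)
  ZrO2: 5.770·0.6707 = 3.870 pbw (target 3.870 pbw)
The glass-mass cross-check: the batch minus its LOI: 100.0 pbw (the targets, summed, come to 100.0 pbw; with the basis standing at 100.0 pbw — a pure rounding effect).
Summing the batch: Σ batch = 108.5 pbw; ignition loss, Σ(batch × LOI) = 8.484 pbw; yield: glass divided by total = 92.18%.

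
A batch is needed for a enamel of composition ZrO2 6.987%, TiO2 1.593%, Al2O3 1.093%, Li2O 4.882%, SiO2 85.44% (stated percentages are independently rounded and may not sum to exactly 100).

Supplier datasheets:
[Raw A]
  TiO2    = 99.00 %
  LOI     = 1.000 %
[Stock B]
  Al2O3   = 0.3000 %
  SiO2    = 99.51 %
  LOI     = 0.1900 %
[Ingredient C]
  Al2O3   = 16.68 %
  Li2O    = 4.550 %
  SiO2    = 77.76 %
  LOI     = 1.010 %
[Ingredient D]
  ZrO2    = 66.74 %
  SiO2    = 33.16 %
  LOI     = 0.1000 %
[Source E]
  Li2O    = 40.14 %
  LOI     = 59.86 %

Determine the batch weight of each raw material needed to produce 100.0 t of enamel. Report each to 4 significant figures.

Batch per 100.0 t enamel:
  Raw A: 1.609 t
  Stock B: 78.35 t
  Ingredient C: 5.144 t
  Ingredient D: 10.47 t
  Source E: 11.58 t
Total batch = 107.2 t; LOI loss = 7.159 t; yield = 93.32%

The whole derivation carries full precision from first step to last; working values are shown (rounded to 4 significant digits) at each printed step — each reported value takes a single rounding; all derived quantities, which include LOI, totals, net glass mass, yield, the five compositions, are re-derived at exact precision, as quoted within problem or answer, from the batch weights at 100.0 t of glass.
Oxide-by-oxide targets in 100.0 t enamel:
  ZrO2: 6.987% × 100.0 = 6.987 t
  TiO2: 1.593% × 100.0 = 1.593 t
  Al2O3: 1.093% × 100.0 = 1.093 t
  Li2O: 4.882% × 100.0 = 4.882 t
  SiO2: 85.44% × 100.0 = 85.44 t
A balance pass over the oxides, using the reported weights, per the basis as stated (each sum matches its target mass modulo rounding of the values):
  ZrO2: 10.47·0.6674 = 6.988 t (target 6.987 t)
  TiO2: 1.609·0.9900 = 1.593 t (target 1.593 t)
  Al2O3: 78.35·0.003000 + 5.144·0.1668 = 1.093 t (target 1.093 t)
  Li2O: 5.144·0.04550 + 11.58·0.4014 = 4.882 t (target 4.882 t)
  SiO2: 78.35·0.9951 + 5.144·0.7776 + 10.47·0.3316 = 85.44 t (target 85.44 t)
The glass-mass cross-check: Σ batch − LOI loss = 99.99 t (summing oxide targets gives 100.0 t; versus the stated basis of 100.0 t — differing by rounding only).
Adding the batch up: Σ batch = 107.2 t; ignition loss, Σ(batch × LOI) = 7.159 t; yield: glass divided by total = 93.32%.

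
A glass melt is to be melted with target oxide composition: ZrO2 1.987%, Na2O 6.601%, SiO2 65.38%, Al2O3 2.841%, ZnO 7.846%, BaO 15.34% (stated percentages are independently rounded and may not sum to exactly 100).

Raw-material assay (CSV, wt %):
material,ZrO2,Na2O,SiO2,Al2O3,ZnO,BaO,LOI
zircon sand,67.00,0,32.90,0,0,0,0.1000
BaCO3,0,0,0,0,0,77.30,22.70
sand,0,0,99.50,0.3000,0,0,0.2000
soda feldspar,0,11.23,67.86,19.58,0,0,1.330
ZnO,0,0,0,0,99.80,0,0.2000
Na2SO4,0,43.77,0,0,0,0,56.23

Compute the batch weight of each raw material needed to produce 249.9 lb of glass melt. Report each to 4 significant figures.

In-progress results appear rounded off to 4 significant digits at each printed step. All internal work maintains exact precision at all times; each reported value undergoes a single rounding — all derived quantities are computed using the weight values per 249.9 lb of glass in full precision (the totals, glass mass, yield, six oxide percentages, LOI), as set out in either problem or answer.
Target oxide masses per 249.9 lb glass melt:
  ZrO2: 1.987% × 249.9 = 4.966 lb
  Na2O: 6.601% × 249.9 = 16.50 lb
  SiO2: 65.38% × 249.9 = 163.4 lb
  Al2O3: 2.841% × 249.9 = 7.100 lb
  ZnO: 7.846% × 249.9 = 19.61 lb
  BaO: 15.34% × 249.9 = 38.33 lb
Verifying the oxide balance applying the batch weights above, versus the basis set out (each sum matches its target mass modulo rounding of the values):
  ZrO2: 7.411·0.6700 = 4.965 lb (target 4.966 lb)
  Na2O: 34.14·0.1123 + 28.93·0.4377 = 16.50 lb (target 16.50 lb)
  SiO2: 7.411·0.3290 + 138.5·0.9950 + 34.14·0.6786 = 163.4 lb (target 163.4 lb)
  Al2O3: 138.5·0.003000 + 34.14·0.1958 = 7.100 lb (target 7.100 lb)
  ZnO: 19.65·0.9980 = 19.61 lb (target 19.61 lb)
  BaO: 49.59·0.7730 = 38.33 lb (target 38.33 lb)
Consistency of the glass mass: batch Σ − ignition loss = 249.9 lb (targets for the oxides total 249.9 lb; versus the stated basis of 249.9 lb — differing by rounding only).
Batch total: Σ batch = 278.2 lb; LOI removed, Σ of batch·LOI: 28.30 lb; yield: glass divided by total = 89.83%.

Batch per 249.9 lb glass melt:
  zircon sand: 7.411 lb
  BaCO3: 49.59 lb
  sand: 138.5 lb
  soda feldspar: 34.14 lb
  ZnO: 19.65 lb
  Na2SO4: 28.93 lb
Total batch = 278.2 lb; LOI loss = 28.30 lb; yield = 89.83%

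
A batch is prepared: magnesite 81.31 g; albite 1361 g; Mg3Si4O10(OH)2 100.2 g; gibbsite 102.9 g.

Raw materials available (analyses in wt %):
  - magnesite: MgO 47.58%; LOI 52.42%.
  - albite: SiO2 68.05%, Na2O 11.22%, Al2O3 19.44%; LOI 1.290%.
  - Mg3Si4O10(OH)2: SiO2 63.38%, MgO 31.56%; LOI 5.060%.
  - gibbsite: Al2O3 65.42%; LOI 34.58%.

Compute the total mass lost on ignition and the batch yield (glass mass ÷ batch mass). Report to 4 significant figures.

LOI loss = 100.8 g; glass = 1545 g; yield = 93.87%

The working math runs at full precision from start to finish; values along the way appear (rounded to 4 significant figures) in the printout; every reported value takes just one rounding. The derived quantities, including LOI, the four compositions, the yield, the totals, glass mass, are re-derived using the weight values on 1545 g of glass at full precision, as written in the problem or the answer.
Loss on ignition, line by line:
  magnesite: 81.31 × 0.5242 = 42.62 g
  albite: 1361 × 0.01290 = 17.56 g
  Mg3Si4O10(OH)2: 100.2 × 0.05060 = 5.070 g
  gibbsite: 102.9 × 0.3458 = 35.58 g
Total LOI = 100.8 g
Glass = batch − LOI = 1645 − 100.8 = 1545 g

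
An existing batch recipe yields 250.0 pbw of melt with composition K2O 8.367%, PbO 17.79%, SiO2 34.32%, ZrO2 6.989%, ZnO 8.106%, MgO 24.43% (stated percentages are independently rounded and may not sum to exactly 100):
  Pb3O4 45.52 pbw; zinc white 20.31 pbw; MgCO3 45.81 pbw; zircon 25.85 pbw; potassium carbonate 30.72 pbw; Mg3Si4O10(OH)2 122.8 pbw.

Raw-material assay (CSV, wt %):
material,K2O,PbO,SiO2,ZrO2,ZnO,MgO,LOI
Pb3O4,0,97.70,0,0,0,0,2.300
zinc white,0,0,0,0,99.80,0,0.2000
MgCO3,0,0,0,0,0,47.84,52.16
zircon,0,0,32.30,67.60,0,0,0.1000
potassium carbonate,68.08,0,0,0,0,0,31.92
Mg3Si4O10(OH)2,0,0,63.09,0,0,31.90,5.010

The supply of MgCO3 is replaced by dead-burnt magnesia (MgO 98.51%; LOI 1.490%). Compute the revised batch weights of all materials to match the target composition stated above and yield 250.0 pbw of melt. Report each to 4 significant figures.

All internal work carries exact precision at each step. Working values are shown with 4-significant-figure rounding when written out; each reported value receives exactly one rounding. The derived quantities, including the totals, yield, six oxide percentages, net glass mass, ignition loss, are computed from the weighed amounts per 250.0 pbw of glass in full float precision as written in the question or the answer.
Target masses of each oxide per 250.0 pbw melt:
  K2O: 8.367% × 250.0 = 20.92 pbw
  PbO: 17.79% × 250.0 = 44.48 pbw
  SiO2: 34.32% × 250.0 = 85.80 pbw
  ZrO2: 6.989% × 250.0 = 17.47 pbw
  ZnO: 8.106% × 250.0 = 20.26 pbw
  MgO: 24.43% × 250.0 = 61.08 pbw
Balance tally, oxide-wise, on the weights just shown, for the quoted basis mass (delivered sums recover each target within answer rounding):
  K2O: 30.72·0.6808 = 20.91 pbw (target 20.92 pbw)
  PbO: 45.52·0.9770 = 44.47 pbw (target 44.48 pbw)
  SiO2: 25.85·0.3230 + 122.8·0.6309 = 85.82 pbw (target 85.80 pbw)
  ZrO2: 25.85·0.6760 = 17.47 pbw (target 17.47 pbw)
  ZnO: 20.31·0.9980 = 20.27 pbw (target 20.26 pbw)
  MgO: 22.24·0.9851 + 122.8·0.3190 = 61.08 pbw (target 61.08 pbw)
The glass-mass cross-check: net batch after ignition = 250.0 pbw (targets for the oxides total 250.0 pbw; against the stated basis, 250.0 pbw — any gap is answer rounding).
Batch total: Σ batch = 267.4 pbw; LOI removed, Σ of batch·LOI: 17.40 pbw; yield, glass over the total, = 93.49%.

Revised batch per 250.0 pbw melt:
  Pb3O4: 45.52 pbw
  zinc white: 20.31 pbw
  dead-burnt magnesia: 22.24 pbw
  zircon: 25.85 pbw
  potassium carbonate: 30.72 pbw
  Mg3Si4O10(OH)2: 122.8 pbw
Total batch = 267.4 pbw; LOI loss = 17.40 pbw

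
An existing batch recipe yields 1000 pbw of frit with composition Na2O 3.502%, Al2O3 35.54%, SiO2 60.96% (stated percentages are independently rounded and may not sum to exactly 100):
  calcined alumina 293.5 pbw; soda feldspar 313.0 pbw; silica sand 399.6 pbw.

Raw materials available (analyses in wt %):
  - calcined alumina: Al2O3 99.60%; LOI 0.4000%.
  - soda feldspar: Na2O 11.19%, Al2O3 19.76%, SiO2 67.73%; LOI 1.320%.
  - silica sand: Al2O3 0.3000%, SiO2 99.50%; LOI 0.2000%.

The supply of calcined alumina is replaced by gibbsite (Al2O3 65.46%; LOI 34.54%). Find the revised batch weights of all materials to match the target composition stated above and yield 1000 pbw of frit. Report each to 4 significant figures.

Values along the way are shown rounded to 4 significant figures between the steps; the whole derivation maintains full float precision in all steps — a single rounding completes each reported result; derived quantities, which include the yield, the three compositions, totals, LOI, net glass mass, are computed in full precision, exactly as printed in the problem or answer text, starting from the weights per 1000 pbw of glass.
Target oxide masses per 1000 pbw frit:
  Na2O: 3.502% × 1000 = 35.02 pbw
  Al2O3: 35.54% × 1000 = 355.4 pbw
  SiO2: 60.96% × 1000 = 609.6 pbw
A balance pass over the oxides, per the reported batch figures, relative to the basis at hand (each sum matches its target mass given rounding of the digits):
  Na2O: 313.0·0.1119 = 35.02 pbw (target 35.02 pbw)
  Al2O3: 446.6·0.6546 + 313.0·0.1976 + 399.6·0.003000 = 355.4 pbw (target 355.4 pbw)
  SiO2: 313.0·0.6773 + 399.6·0.9950 = 609.6 pbw (target 609.6 pbw)
Auditing the glass mass value: whole batch net of LOI = 1000 pbw (targets for the oxides total 1000 pbw; against the stated basis, 1000 pbw — any gap is answer rounding).
Batch total: Σ batch = 1159 pbw; ignition loss, Σ(batch × LOI) = 159.2 pbw; as yield: glass ÷ batch → 86.27%.

Revised batch per 1000 pbw frit:
  gibbsite: 446.6 pbw
  soda feldspar: 313.0 pbw
  silica sand: 399.6 pbw
Total batch = 1159 pbw; LOI loss = 159.2 pbw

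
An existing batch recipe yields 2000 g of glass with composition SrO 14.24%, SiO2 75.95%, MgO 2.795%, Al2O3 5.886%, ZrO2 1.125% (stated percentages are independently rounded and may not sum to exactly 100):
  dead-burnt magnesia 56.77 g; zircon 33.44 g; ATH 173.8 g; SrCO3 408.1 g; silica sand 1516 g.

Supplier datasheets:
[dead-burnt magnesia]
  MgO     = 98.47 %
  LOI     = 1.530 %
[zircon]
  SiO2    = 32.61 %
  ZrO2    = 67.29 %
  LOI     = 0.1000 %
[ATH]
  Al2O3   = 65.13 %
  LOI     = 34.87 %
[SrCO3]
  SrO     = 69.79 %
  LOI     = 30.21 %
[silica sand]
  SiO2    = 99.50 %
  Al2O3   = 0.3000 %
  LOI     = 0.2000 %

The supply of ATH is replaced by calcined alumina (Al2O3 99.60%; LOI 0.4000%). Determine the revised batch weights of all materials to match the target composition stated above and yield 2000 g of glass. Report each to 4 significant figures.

Revised batch per 2000 g glass:
  dead-burnt magnesia: 56.77 g
  zircon: 33.44 g
  calcined alumina: 113.6 g
  SrCO3: 408.1 g
  silica sand: 1516 g
Total batch = 2128 g; LOI loss = 127.7 g

Values along the way are shown rounded to four significant digits across the worked steps; each numeric step runs at full precision at each step. A single rounding completes every reported result; derived quantities (the totals, LOI, the yield, glass mass, the five compositions) are computed from the weighed amounts for 2000 g of glass at full precision, as given in either problem or answer.
Target oxide masses per 2000 g glass:
  SrO: 14.24% × 2000 = 284.8 g
  SiO2: 75.95% × 2000 = 1519 g
  MgO: 2.795% × 2000 = 55.90 g
  Al2O3: 5.886% × 2000 = 117.7 g
  ZrO2: 1.125% × 2000 = 22.50 g
Sums-versus-targets review applying the batch weights above, on the stated basis (sums match the target masses once rounding is allowed for):
  SrO: 408.1·0.6979 = 284.8 g (target 284.8 g)
  SiO2: 33.44·0.3261 + 1516·0.9950 = 1519 g (target 1519 g)
  MgO: 56.77·0.9847 = 55.90 g (target 55.90 g)
  Al2O3: 113.6·0.9960 + 1516·0.003000 = 117.7 g (target 117.7 g)
  ZrO2: 33.44·0.6729 = 22.50 g (target 22.50 g)
The glass-mass cross-check: total charge less LOI = 2000 g (oxide target masses add up to 2000 g; versus the stated basis of 2000 g — deltas are rounding alone).
Total batch = Σ batch = 2128 g; LOI loss = Σ batch·LOI = 127.7 g; glass ÷ batch gives a yield of 94.00%.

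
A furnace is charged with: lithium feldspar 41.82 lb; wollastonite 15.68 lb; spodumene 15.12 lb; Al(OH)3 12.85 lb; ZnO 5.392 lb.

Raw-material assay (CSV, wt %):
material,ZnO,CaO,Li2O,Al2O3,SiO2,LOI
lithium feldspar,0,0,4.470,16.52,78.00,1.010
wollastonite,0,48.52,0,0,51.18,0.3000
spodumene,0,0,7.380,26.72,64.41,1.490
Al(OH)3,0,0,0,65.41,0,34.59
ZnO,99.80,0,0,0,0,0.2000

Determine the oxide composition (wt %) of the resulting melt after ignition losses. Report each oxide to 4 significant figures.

Mid-chain values are displayed, with 4-significant-figure rounding, at each printed step; all internal work maintains full precision from first step to last. Every reported value undergoes a single rounding; derived quantities are computed from the batch weights at 85.71 lb of glass at exact precision (five oxide percentages, yield, ignition loss, totals, net glass mass) as written in the question or the answer.
Delivered oxide masses:
  ZnO: 5.392·0.9980 = 5.381 lb
  CaO: 15.68·0.4852 = 7.608 lb
  Li2O: 41.82·0.04470 + 15.12·0.07380 = 2.985 lb
  Al2O3: 41.82·0.1652 + 15.12·0.2672 + 12.85·0.6541 = 19.35 lb
  SiO2: 41.82·0.7800 + 15.68·0.5118 + 15.12·0.6441 = 50.38 lb
LOI: 41.82·0.01010 + 15.68·0.003000 + 15.12·0.01490 + 12.85·0.3459 + 5.392·0.002000 = 5.150 lb
Glass = total batch minus LOI = 90.86 − 5.150 = 85.71 lb (consistent with Σ oxide mass)
oxide / glass × 100 gives the wt %

Glass mass = 85.71 lb (batch 90.86 − LOI 5.150).
Composition: ZnO 6.278%, CaO 8.876%, Li2O 3.483%, Al2O3 22.58%, SiO2 58.78%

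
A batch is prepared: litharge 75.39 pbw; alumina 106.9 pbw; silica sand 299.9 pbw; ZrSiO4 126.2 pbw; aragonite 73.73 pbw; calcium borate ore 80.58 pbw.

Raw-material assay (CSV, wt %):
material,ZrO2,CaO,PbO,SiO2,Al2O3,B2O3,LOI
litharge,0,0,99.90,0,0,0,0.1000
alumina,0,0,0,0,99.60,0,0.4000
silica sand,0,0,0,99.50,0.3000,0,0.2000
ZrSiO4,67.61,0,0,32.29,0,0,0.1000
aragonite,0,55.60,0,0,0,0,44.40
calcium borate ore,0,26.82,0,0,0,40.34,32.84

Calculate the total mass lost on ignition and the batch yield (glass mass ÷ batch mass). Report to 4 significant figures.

LOI loss = 60.43 pbw; glass = 702.3 pbw; yield = 92.08%

Intermediates are printed rounded to 4 significant digits on the page; every computation holds exact precision through the solve; a single rounding yields each reported number — the derived quantities (totals, net glass mass, the yield, ignition loss, six oxide percentages) are re-derived from the batch weights for 702.3 pbw of glass in exact precision as given in the question or the answer.
Each material's LOI contribution:
  litharge: 75.39 × 0.001000 = 0.07539 pbw
  alumina: 106.9 × 0.004000 = 0.4276 pbw
  silica sand: 299.9 × 0.002000 = 0.5998 pbw
  ZrSiO4: 126.2 × 0.001000 = 0.1262 pbw
  aragonite: 73.73 × 0.4440 = 32.74 pbw
  calcium borate ore: 80.58 × 0.3284 = 26.46 pbw
Total LOI = 60.43 pbw
Glass = batch − LOI = 762.7 − 60.43 = 702.3 pbw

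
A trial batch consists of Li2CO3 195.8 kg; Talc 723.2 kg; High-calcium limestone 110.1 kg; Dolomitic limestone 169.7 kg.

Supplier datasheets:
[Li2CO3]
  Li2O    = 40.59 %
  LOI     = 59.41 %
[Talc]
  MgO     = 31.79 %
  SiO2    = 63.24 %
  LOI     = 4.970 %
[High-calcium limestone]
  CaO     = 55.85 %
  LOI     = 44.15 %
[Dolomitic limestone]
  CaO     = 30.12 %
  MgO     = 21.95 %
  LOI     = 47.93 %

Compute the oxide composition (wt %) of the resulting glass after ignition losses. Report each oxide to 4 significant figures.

In-progress results are shown rounded off to 4 significant figures when written out — the working math carries full float precision throughout. Every reported result takes exactly one rounding; all derived quantities, which include four oxide percentages, LOI, the yield, totals, glass mass, are re-derived in exact precision, as set out in problem or answer, from the batch weights on 916.6 kg of glass.
What the batch supplies per oxide:
  CaO: 110.1·0.5585 + 169.7·0.3012 = 112.6 kg
  MgO: 723.2·0.3179 + 169.7·0.2195 = 267.2 kg
  SiO2: 723.2·0.6324 = 457.4 kg
  Li2O: 195.8·0.4059 = 79.48 kg
LOI: 195.8·0.5941 + 723.2·0.04970 + 110.1·0.4415 + 169.7·0.4793 = 282.2 kg
Net of LOI, the glass mass = 1199 − 282.2 = 916.6 kg (= the summed oxide contributions)
percent by weight: oxide/glass ×100

Glass mass = 916.6 kg (batch 1199 − LOI 282.2).
Composition: CaO 12.29%, MgO 29.15%, SiO2 49.90%, Li2O 8.671%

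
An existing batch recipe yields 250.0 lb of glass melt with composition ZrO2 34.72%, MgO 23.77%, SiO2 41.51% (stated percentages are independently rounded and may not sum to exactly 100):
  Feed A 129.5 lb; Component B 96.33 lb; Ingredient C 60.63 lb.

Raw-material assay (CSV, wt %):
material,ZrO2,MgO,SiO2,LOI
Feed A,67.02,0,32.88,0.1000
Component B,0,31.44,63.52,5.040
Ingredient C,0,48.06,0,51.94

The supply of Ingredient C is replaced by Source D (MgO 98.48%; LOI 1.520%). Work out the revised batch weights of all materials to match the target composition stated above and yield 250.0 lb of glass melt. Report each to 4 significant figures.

Revised batch per 250.0 lb glass melt:
  Feed A: 129.5 lb
  Component B: 96.33 lb
  Source D: 29.59 lb
Total batch = 255.4 lb; LOI loss = 5.434 lb

Values along the way appear, rounded to 4 significant figures, across the worked steps — every computation runs at full float precision at every stage. Every reported result includes exactly one rounding; derived quantities (totals, net glass mass, three oxide percentages, LOI, the yield) are recomputed from the weighed amounts per 250.0 lb of glass in full precision as quoted within problem or answer.
Target masses of each oxide per 250.0 lb glass melt:
  ZrO2: 34.72% × 250.0 = 86.80 lb
  MgO: 23.77% × 250.0 = 59.42 lb
  SiO2: 41.51% × 250.0 = 103.8 lb
Sums-versus-targets review using the reported weights, at the basis given (summed amounts equal target values inside rounding margins):
  ZrO2: 129.5·0.6702 = 86.79 lb (target 86.80 lb)
  MgO: 96.33·0.3144 + 29.59·0.9848 = 59.43 lb (target 59.42 lb)
  SiO2: 129.5·0.3288 + 96.33·0.6352 = 103.8 lb (target 103.8 lb)
Glass-mass bookkeeping: whole batch net of LOI = 250.0 lb (per-oxide target masses sum to 250.0 lb; stated basis 250.0 lb — gaps are rounding artifacts).
Summing the batch: Σ batch = 255.4 lb; LOI loss = Σ batch·LOI = 5.434 lb; glass ÷ batch gives a yield of 97.87%.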